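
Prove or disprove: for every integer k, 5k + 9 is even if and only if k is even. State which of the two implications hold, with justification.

(⟹) This fails: k = 7 gives 5k + 9 = 44, which is even, but 7 is odd, not even.

(⟸) This also fails: k = 0 is even, but 5k + 9 = 9 is odd, not even.

Both directions fail.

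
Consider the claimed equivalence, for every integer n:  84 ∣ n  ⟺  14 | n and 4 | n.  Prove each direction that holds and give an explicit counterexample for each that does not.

[⇒] If 84 ∣ n, write n = 84q. Since 84 = 6·14, n = 14·(6q), so 14 ∣ n; and since 84 = 21·4, n = 4·(21q), so 4 ∣ n.

[⇐] This fails: take n = 28. Both 14 ∣ 28 and 4 ∣ 28, yet 28 is not a multiple of 84 (since 28 = 0·84 + 28), so 84 ∤ 28.

Only the forward direction holds.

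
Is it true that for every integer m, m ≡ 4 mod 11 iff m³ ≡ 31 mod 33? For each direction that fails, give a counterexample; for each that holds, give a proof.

The forward direction fails; the converse holds.

(←) The residues r modulo 33 with r³ ≡ 31 (mod 33) are exactly {4}, and each is ≡ 4 (mod 11).

(→) This fails: take m = 15. Then 15 ≡ 4 (mod 11), but 15³ = 3375 ≡ 9 (mod 33), not 31.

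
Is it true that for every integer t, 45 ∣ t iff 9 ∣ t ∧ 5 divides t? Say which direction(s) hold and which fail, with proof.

Equivalent; both directions hold.

(←) Suppose 9 ∣ t and 5 ∣ t. Any common multiple of 9 and 5 is a multiple of their lcm; here gcd(9, 5) = 1, so lcm(9, 5) = 9·5 = 45, so 45 ∣ t.

(→) If 45 ∣ t, write t = 45q. Since 45 = 5·9, t = 9·(5q), so 9 ∣ t; and since 45 = 9·5, t = 5·(9q), so 5 ∣ t.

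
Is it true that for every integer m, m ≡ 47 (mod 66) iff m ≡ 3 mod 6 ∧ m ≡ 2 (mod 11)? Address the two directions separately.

Neither direction holds.

(⇒) This fails: m = 47 gives 47 ≡ 47 (mod 66) but 47 ≡ 5 (mod 6), so the conjunction on the right does not hold.

(⇐) This fails: m = 57 satisfies both congruences on the right (57 ≡ 3 mod 6 and 57 ≡ 2 mod 11) yet 57 ≡ 57 (mod 66), not 47.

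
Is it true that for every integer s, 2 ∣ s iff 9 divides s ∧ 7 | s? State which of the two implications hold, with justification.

Neither direction holds.

(→) This fails: take s = 2. Certainly 2 ∣ 2, but 9 ∤ 2.

(←) This fails: take s = 63. Both 9 ∣ 63 and 7 ∣ 63, yet 63 is not a multiple of 2 (since 63 = 31·2 + 1), so 2 ∤ 63.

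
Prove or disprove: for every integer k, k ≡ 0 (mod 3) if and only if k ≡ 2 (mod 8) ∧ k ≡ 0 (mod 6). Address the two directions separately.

Not equivalent: only (⇐) holds.

[⇒] This fails: k = 0 gives 0 ≡ 0 (mod 3) but 0 ≡ 0 (mod 8), so the conjunction on the right does not hold.

[⇐] Conversely, if k ≡ 2 (mod 8) and k ≡ 0 (mod 6), then by the Chinese remainder theorem k ≡ 18 (mod 24). Since 18 ≡ 0 (mod 3) and 3 ∣ 24, we get k ≡ 0 (mod 3).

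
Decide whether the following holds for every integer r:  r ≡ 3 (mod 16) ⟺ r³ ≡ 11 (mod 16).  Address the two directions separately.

Forward direction. Suppose r ≡ 3 (mod 16). Write r = 16j + 3. Then (16j + 3)³ = 4096j³ + 2304j² + 432j + 27 = 16(256j³ + 144j² + 27j + 1) + 11, so r³ ≡ 11 (mod 16).

Converse. Suppose r³ ≡ 11 (mod 16). The only residue r in {0, …, 15} with r³ ≡ 11 (mod 16) is r = 3, so r ≡ 3 (mod 16).

Both directions hold.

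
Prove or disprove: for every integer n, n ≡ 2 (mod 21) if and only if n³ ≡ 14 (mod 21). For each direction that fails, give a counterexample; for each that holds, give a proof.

Neither implication holds.

[⇒] This fails: take n = 2. Then 2 ≡ 2 (mod 21), but 2³ = 8 ≡ 8 (mod 21), not 14.

[⇐] This fails: take n = 14. Then 14³ = 2744 ≡ 14 (mod 21), yet 14 ≡ 14 (mod 21), not 2.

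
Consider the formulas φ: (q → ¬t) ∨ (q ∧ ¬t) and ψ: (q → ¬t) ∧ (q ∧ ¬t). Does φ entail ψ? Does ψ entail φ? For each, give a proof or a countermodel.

The forward direction fails; the converse holds.

Forward direction. This fails. Under t = F, q = F, the left side is true but the right side is false.

Converse. Assume the antecedent. If t is true, the antecedent cannot hold. If t is false, (q → ¬t) ∨ (q ∧ ¬t) reduces to true regardless of the other variables. Either way (q → ¬t) ∨ (q ∧ ¬t) holds.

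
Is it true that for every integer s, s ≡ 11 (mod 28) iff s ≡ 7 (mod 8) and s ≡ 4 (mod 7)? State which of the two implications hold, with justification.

[⇒] This fails: s = 11 gives 11 ≡ 11 (mod 28) but 11 ≡ 3 (mod 8), so the conjunction on the right does not hold.

[⇐] Conversely, if s ≡ 7 (mod 8) and s ≡ 4 (mod 7), then by the Chinese remainder theorem s ≡ 39 (mod 56). Since 39 ≡ 11 (mod 28) and 28 ∣ 56, we get s ≡ 11 (mod 28).

The forward direction fails; the converse holds.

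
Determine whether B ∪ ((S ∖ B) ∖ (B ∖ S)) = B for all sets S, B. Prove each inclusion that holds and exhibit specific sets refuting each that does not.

Forward inclusion. This inclusion fails. Take S = {1}, B = ∅; then 1 ∈ B ∪ ((S ∖ B) ∖ (B ∖ S)) but 1 ∉ B.

Reverse inclusion. Let x ∈ B. Then either x ∈ B and x ∉ S; or x ∈ S ∩ B. In each case x ∈ B ∪ ((S ∖ B) ∖ (B ∖ S)), so B ⊆ B ∪ ((S ∖ B) ∖ (B ∖ S)).

The sets are not equal: only the reverse inclusion holds.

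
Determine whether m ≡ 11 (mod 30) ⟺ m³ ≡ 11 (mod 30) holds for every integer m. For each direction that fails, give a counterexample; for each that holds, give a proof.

Both directions hold; the statement is true.

Forward direction. Suppose m ≡ 11 (mod 30). Write m = 30j + 11. Then (30j + 11)³ = 27000j³ + 29700j² + 10890j + 1331 = 30(900j³ + 990j² + 363j + 44) + 11, so m³ ≡ 11 (mod 30).

Converse. Suppose m³ ≡ 11 (mod 30). The only residue r in {0, …, 29} with r³ ≡ 11 (mod 30) is r = 11, so m ≡ 11 (mod 30).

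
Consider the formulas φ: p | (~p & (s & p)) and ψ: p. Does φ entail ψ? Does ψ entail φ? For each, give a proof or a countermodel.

(→) Assume the antecedent. If p is true, p reduces to true regardless of the other variables. If p is false, the antecedent cannot hold. Either way p holds.

(←) Assume the antecedent. If p is true, p | (~p & (s & p)) reduces to true regardless of the other variables. If p is false, the antecedent cannot hold. Either way p | (~p & (s & p)) holds.

Both implications hold.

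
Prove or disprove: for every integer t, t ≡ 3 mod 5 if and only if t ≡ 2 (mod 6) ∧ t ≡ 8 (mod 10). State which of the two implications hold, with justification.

(→) This fails: t = 3 gives 3 ≡ 3 (mod 5) but 3 ≡ 3 (mod 6), so the conjunction on the right does not hold.

(←) Conversely, if t ≡ 2 (mod 6) and t ≡ 8 (mod 10), then by the Chinese remainder theorem t ≡ 8 (mod 30). Since 8 ≡ 3 (mod 5) and 5 ∣ 30, we get t ≡ 3 (mod 5).

Only the converse holds.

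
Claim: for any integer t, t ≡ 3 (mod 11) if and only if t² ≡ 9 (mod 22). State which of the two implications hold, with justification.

(⇒) This fails: take t = 14. Then 14 ≡ 3 (mod 11), but 14² = 196 ≡ 20 (mod 22), not 9.

(⇐) This fails: take t = 19. Then 19² = 361 ≡ 9 (mod 22), yet 19 ≡ 8 (mod 11), not 3.

Both directions fail.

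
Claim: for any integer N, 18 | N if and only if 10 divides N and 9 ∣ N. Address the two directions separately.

(→) This fails: take N = 18. Certainly 18 ∣ 18, but 10 ∤ 18.

(←) Suppose 10 ∣ N and 9 ∣ N. Any common multiple of 10 and 9 is a multiple of their lcm; here gcd(10, 9) = 1, so lcm(10, 9) = 10·9 = 90, so 90 ∣ N. Since 18 ∣ 90, it follows that 18 ∣ N.

(⇒) fails; (⇐) holds.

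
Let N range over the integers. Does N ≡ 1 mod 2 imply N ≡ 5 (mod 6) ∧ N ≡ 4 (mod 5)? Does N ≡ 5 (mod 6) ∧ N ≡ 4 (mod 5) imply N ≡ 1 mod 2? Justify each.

The forward direction fails; the converse holds.

[⇐] If N ≡ 5 (mod 6) and N ≡ 4 (mod 5), then by the Chinese remainder theorem N ≡ 29 (mod 30). Since 29 ≡ 1 (mod 2) and 2 ∣ 30, we get N ≡ 1 (mod 2).

[⇒] This fails: N = 1 gives 1 ≡ 1 (mod 2) but 1 ≡ 1 (mod 6), so the conjunction on the right does not hold.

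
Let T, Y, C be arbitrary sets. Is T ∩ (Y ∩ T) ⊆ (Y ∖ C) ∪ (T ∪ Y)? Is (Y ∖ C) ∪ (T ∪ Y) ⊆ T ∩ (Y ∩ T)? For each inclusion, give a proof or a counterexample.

The sets are not equal: only the forward inclusion holds.

(⊆) Let x ∈ T ∩ (Y ∩ T). Then either x ∈ T ∩ Y and x ∉ C; or x ∈ T ∩ Y ∩ C. In each case x ∈ (Y ∖ C) ∪ (T ∪ Y), so T ∩ (Y ∩ T) ⊆ (Y ∖ C) ∪ (T ∪ Y).

(⊇) This inclusion fails. Take T = {1}, Y = ∅, C = ∅; then 1 ∈ (Y ∖ C) ∪ (T ∪ Y) but 1 ∉ T ∩ (Y ∩ T).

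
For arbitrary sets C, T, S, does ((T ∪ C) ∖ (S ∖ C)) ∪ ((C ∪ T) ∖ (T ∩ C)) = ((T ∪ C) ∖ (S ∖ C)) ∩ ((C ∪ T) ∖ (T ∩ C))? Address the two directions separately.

(⊆) fails; (⊇) holds.

Forward inclusion. This inclusion fails. Take C = {1}, T = {1}, S = ∅; then 1 ∈ ((T ∪ C) ∖ (S ∖ C)) ∪ ((C ∪ T) ∖ (T ∩ C)) but 1 ∉ ((T ∪ C) ∖ (S ∖ C)) ∩ ((C ∪ T) ∖ (T ∩ C)).

Reverse inclusion. Let x ∈ ((T ∪ C) ∖ (S ∖ C)) ∩ ((C ∪ T) ∖ (T ∩ C)). Then either x ∈ C and x ∉ T, S; or x ∈ T and x ∉ C, S; or x ∈ C ∩ S and x ∉ T. In each case x ∈ ((T ∪ C) ∖ (S ∖ C)) ∪ ((C ∪ T) ∖ (T ∩ C)), so ((T ∪ C) ∖ (S ∖ C)) ∩ ((C ∪ T) ∖ (T ∩ C)) ⊆ ((T ∪ C) ∖ (S ∖ C)) ∪ ((C ∪ T) ∖ (T ∩ C)).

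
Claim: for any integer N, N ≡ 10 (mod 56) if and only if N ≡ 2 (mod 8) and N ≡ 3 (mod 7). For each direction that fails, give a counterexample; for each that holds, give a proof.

Both directions hold.

[⇐] If N ≡ 2 (mod 8) and N ≡ 3 (mod 7), then by the Chinese remainder theorem N ≡ 10 (mod 56). This is exactly N ≡ 10 (mod 56).

[⇒] Suppose N ≡ 10 (mod 56); write N = 56j + 10. Since 8 ∣ 56, reducing mod 8 gives N ≡ 10 ≡ 2 (mod 8); since 7 ∣ 56, reducing mod 7 gives N ≡ 10 ≡ 3 (mod 7).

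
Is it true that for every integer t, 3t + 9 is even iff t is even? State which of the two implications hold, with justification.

Both directions fail.

(⇒) This fails: t = 3 gives 3t + 9 = 18, which is even, but 3 is odd, not even.

(⇐) This also fails: t = 6 is even, but 3t + 9 = 27 is odd, not even.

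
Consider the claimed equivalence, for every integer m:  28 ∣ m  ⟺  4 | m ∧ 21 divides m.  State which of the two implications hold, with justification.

Only the reverse direction holds.

(⇐) Suppose 4 ∣ m and 21 ∣ m. Any common multiple of 4 and 21 is a multiple of their lcm; here gcd(4, 21) = 1, so lcm(4, 21) = 4·21 = 84, so 84 ∣ m. Since 28 ∣ 84, it follows that 28 ∣ m.

(⇒) This fails: take m = 28. Certainly 28 ∣ 28, but 21 ∤ 28.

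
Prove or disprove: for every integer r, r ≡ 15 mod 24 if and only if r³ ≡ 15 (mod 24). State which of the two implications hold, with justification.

Both implications hold.

[⇒] Suppose r ≡ 15 mod 24. Write r = 24j + 15. Then (24j + 15)³ = 13824j³ + 25920j² + 16200j + 3375 = 24(576j³ + 1080j² + 675j + 140) + 15, so r³ ≡ 15 (mod 24).

[⇐] Conversely, suppose r³ ≡ 15 (mod 24). The only residue r in {0, …, 23} with r³ ≡ 15 (mod 24) is r = 15, so r ≡ 15 (mod 24).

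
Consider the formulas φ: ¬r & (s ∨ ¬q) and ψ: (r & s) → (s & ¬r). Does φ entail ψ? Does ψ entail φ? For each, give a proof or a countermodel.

(⇒) Assume the antecedent. If r is true, the antecedent cannot hold. If r is false, (r & s) → (s & ¬r) reduces to true regardless of the other variables. Either way (r & s) → (s & ¬r) holds.

(⇐) This fails. Under r = T, q = F, s = F, the left side is false but the right side is true.

Only the forward implication holds.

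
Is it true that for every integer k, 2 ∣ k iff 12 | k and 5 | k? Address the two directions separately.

[⇒] This fails: take k = 2. Certainly 2 ∣ 2, but 12 ∤ 2.

[⇐] Suppose 12 ∣ k and 5 ∣ k. Any common multiple of 12 and 5 is a multiple of their lcm; here gcd(12, 5) = 1, so lcm(12, 5) = 12·5 = 60, so 60 ∣ k. Since 2 ∣ 60, it follows that 2 ∣ k.

Only the reverse direction holds.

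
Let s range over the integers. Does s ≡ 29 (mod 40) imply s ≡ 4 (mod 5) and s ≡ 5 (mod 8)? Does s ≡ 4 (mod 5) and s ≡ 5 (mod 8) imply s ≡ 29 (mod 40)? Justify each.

Both directions hold; the statement is true.

[⇐] If s ≡ 4 (mod 5) and s ≡ 5 (mod 8), then by the Chinese remainder theorem s ≡ 29 (mod 40). This is exactly s ≡ 29 (mod 40).

[⇒] Suppose s ≡ 29 (mod 40); write s = 40j + 29. Since 5 ∣ 40, reducing mod 5 gives s ≡ 29 ≡ 4 (mod 5); since 8 ∣ 40, reducing mod 8 gives s ≡ 29 ≡ 5 (mod 8).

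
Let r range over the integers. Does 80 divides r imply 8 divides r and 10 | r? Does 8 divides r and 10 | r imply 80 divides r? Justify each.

Forward direction. If 80 ∣ r, write r = 80q. Since 80 = 10·8, r = 8·(10q), so 8 ∣ r; and since 80 = 8·10, r = 10·(8q), so 10 ∣ r.

Converse. This fails: take r = 40. Both 8 ∣ 40 and 10 ∣ 40, yet 40 is not a multiple of 80 (since 40 = 0·80 + 40), so 80 ∤ 40.

Not equivalent: only (⇒) holds.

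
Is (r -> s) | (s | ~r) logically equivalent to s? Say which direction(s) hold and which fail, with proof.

Not equivalent: only (⇐) holds.

(←) Assume the antecedent. If s is true, (r -> s) | (s | ~r) reduces to true regardless of the other variables. If s is false, the antecedent cannot hold. Either way (r -> s) | (s | ~r) holds.

(→) This fails. Under s = F, r = F, the left side is true but the right side is false.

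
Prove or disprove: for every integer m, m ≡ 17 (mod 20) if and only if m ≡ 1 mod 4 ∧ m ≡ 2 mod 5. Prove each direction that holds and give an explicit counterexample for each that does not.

(⟹) Suppose m ≡ 17 (mod 20); write m = 20j + 17. Since 4 ∣ 20, reducing mod 4 gives m ≡ 17 ≡ 1 (mod 4); since 5 ∣ 20, reducing mod 5 gives m ≡ 17 ≡ 2 (mod 5).

(⟸) Conversely, if m ≡ 1 (mod 4) and m ≡ 2 (mod 5), then by the Chinese remainder theorem m ≡ 17 (mod 20). This is exactly m ≡ 17 (mod 20).

Both implications hold.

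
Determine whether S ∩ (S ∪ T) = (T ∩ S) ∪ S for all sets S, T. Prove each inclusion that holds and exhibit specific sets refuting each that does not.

Both inclusions hold; the sets are equal.

(⟹) Let x ∈ S ∩ (S ∪ T). Then either x ∈ S and x ∉ T; or x ∈ S ∩ T. In each case x ∈ (T ∩ S) ∪ S, so S ∩ (S ∪ T) ⊆ (T ∩ S) ∪ S.

(⟸) Let x ∈ (T ∩ S) ∪ S. Then either x ∈ S and x ∉ T; or x ∈ S ∩ T. In each case x ∈ S ∩ (S ∪ T), so (T ∩ S) ∪ S ⊆ S ∩ (S ∪ T).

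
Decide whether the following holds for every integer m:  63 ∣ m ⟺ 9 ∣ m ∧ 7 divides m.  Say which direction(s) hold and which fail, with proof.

Both directions hold; the statement is true.

(⟹) If 63 ∣ m, write m = 63q. Since 63 = 7·9, m = 9·(7q), so 9 ∣ m; and since 63 = 9·7, m = 7·(9q), so 7 ∣ m.

(⟸) Suppose 9 ∣ m and 7 ∣ m. Any common multiple of 9 and 7 is a multiple of their lcm; here gcd(9, 7) = 1, so lcm(9, 7) = 9·7 = 63, so 63 ∣ m.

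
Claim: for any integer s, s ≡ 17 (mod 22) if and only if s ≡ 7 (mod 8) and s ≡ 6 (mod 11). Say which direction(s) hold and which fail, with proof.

(→) This fails: s = 17 gives 17 ≡ 17 (mod 22) but 17 ≡ 1 (mod 8), so the conjunction on the right does not hold.

(←) Conversely, if s ≡ 7 (mod 8) and s ≡ 6 (mod 11), then by the Chinese remainder theorem s ≡ 39 (mod 88). Since 39 ≡ 17 (mod 22) and 22 ∣ 88, we get s ≡ 17 (mod 22).

Only the converse holds.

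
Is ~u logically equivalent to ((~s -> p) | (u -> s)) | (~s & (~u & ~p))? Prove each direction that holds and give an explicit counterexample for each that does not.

The forward direction holds; the converse fails.

[⇒] Assume the antecedent. If u is true, the antecedent cannot hold. If u is false, the consequent reduces to true regardless of the other variables. Either way the consequent holds.

[⇐] This fails. Under u = T, s = T, p = F, the left side is false but the right side is true.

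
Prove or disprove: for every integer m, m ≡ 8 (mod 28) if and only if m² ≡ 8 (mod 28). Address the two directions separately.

(⟸) This fails: take m = 6. Then 6² = 36 ≡ 8 (mod 28), yet 6 ≡ 6 (mod 28), not 8.

(⟹) Suppose m ≡ 8 (mod 28). Write m = 28j + 8. Then (28j + 8)² = 784j² + 448j + 64 = 28(28j² + 16j + 2) + 8, so m² ≡ 8 (mod 28).

The forward direction holds; the converse fails.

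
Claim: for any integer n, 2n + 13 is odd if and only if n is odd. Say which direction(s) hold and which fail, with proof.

Not equivalent: only (⇐) holds.

[⇒] This fails: take n = 0. Then 2n + 13 = 13, which is odd, yet n = 0 is even, not odd.

[⇐] Suppose n is odd. Since 2 is even, 2n is even for every n, so 2n + 13 has the same parity as 13, which is odd. Hence 2n + 13 is odd.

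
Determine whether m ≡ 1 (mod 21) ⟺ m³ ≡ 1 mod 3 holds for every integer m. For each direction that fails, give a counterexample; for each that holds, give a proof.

(⟹) Suppose m ≡ 1 (mod 21). Then m³ ≡ 1³ = 1 (mod 21), and since 3 ∣ 21, also m³ ≡ 1 (mod 3).

(⟸) This fails: take m = 4. Then 4³ = 64 ≡ 1 (mod 3), yet 4 ≡ 4 (mod 21), not 1.

Not equivalent: only (⇒) holds.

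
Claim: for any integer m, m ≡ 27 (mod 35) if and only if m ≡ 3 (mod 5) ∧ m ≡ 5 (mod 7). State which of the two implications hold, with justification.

(⇒) fails and (⇐) fails.

Forward direction. This fails: m = 27 gives 27 ≡ 27 (mod 35) but 27 ≡ 2 (mod 5), so the conjunction on the right does not hold.

Converse. This fails: m = 33 satisfies both congruences on the right (33 ≡ 3 mod 5 and 33 ≡ 5 mod 7) yet 33 ≡ 33 (mod 35), not 27.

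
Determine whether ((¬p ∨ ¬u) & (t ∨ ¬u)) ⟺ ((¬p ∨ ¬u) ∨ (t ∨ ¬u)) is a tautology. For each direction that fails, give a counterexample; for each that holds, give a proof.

Converse. This fails. Under p = F, t = F, u = T, the left side is false but the right side is true.

Forward direction. Assume the antecedent. If p is true, the antecedent forces (p = T, t = F, u = F) or (p = T, t = T, u = F), and (¬p ∨ ¬u) ∨ (t ∨ ¬u) holds there. If p is false, (¬p ∨ ¬u) ∨ (t ∨ ¬u) reduces to true regardless of the other variables. Either way (¬p ∨ ¬u) ∨ (t ∨ ¬u) holds.

(⇒) holds; (⇐) fails.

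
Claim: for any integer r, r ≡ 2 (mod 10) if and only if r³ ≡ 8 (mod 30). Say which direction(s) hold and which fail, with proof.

Converse. The residues r modulo 30 with r³ ≡ 8 (mod 30) are exactly {2}, and each is ≡ 2 (mod 10).

Forward direction. This fails: take r = 12. Then 12 ≡ 2 (mod 10), but 12³ = 1728 ≡ 18 (mod 30), not 8.

Only the reverse direction holds.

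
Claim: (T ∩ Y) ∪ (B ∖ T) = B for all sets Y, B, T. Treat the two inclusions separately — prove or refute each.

Forward inclusion. This inclusion fails. Take Y = {1}, B = ∅, T = {1}; then 1 ∈ (T ∩ Y) ∪ (B ∖ T) but 1 ∉ B.

Reverse inclusion. This inclusion fails. Take Y = ∅, B = {1}, T = {1}; then 1 ∈ B but 1 ∉ (T ∩ Y) ∪ (B ∖ T).

Both inclusions fail.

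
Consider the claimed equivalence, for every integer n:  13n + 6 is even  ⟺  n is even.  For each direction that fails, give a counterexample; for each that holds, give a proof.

Both implications hold.

(⇒) Suppose 13n + 6 is even. Since 13 is odd, 13n and n have the same parity, so 13n + 6 ≡ n + 6 (mod 2). As 6 is even, 13n + 6 is even exactly when n is even. Thus n is even.

(⇐) Conversely, suppose n is even; write n = 2j. Then 13n + 6 = 13·(2j) + 6 = 2·13j + 6, which is even.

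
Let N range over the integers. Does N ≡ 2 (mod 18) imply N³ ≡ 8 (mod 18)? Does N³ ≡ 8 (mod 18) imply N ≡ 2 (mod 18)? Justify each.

(⇒) Suppose N ≡ 2 (mod 18). Write N = 18j + 2. Then (18j + 2)³ = 5832j³ + 1944j² + 216j + 8 = 18(324j³ + 108j² + 12j) + 8, so N³ ≡ 8 (mod 18).

(⇐) This fails: take N = 8. Then 8³ = 512 ≡ 8 (mod 18), yet 8 ≡ 8 (mod 18), not 2.

Not equivalent: only (⇒) holds.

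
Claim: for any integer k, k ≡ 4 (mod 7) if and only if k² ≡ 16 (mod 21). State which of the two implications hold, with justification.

(⟹) This fails: take k = 18. Then 18 ≡ 4 (mod 7), but 18² = 324 ≡ 9 (mod 21), not 16.

(⟸) This fails: take k = 10. Then 10² = 100 ≡ 16 (mod 21), yet 10 ≡ 3 (mod 7), not 4.

Neither implication holds.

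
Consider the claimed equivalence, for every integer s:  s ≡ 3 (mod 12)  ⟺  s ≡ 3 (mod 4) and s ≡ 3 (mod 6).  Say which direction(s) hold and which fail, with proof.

Equivalent; both directions hold.

(⟹) Suppose s ≡ 3 (mod 12); write s = 12j + 3. Since 4 ∣ 12, reducing mod 4 gives s ≡ 3 (mod 4); since 6 ∣ 12, reducing mod 6 gives s ≡ 3 (mod 6).

(⟸) Conversely, if s ≡ 3 (mod 4) and s ≡ 3 (mod 6), then by the Chinese remainder theorem s ≡ 3 (mod 12). This is exactly s ≡ 3 (mod 12).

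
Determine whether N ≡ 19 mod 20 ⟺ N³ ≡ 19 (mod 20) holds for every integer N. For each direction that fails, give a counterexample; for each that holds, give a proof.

(⟸) Suppose N³ ≡ 19 (mod 20). The only residue r in {0, …, 19} with r³ ≡ 19 (mod 20) is r = 19, so N ≡ 19 (mod 20).

(⟹) Suppose N ≡ 19 mod 20. Write N = 20j + 19. Then (20j + 19)³ = 8000j³ + 22800j² + 21660j + 6859 = 20(400j³ + 1140j² + 1083j + 342) + 19, so N³ ≡ 19 (mod 20).

Equivalent; both directions hold.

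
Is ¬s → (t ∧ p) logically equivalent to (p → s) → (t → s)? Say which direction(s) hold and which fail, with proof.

Only the forward direction holds.

Forward direction. Assume the antecedent. If s is true, (p → s) → (t → s) reduces to true regardless of the other variables. If s is false, the antecedent forces (s = F, p = T, t = T), and (p → s) → (t → s) holds there. Either way (p → s) → (t → s) holds.

Converse. This fails. Under s = F, p = F, t = F, the left side is false but the right side is true.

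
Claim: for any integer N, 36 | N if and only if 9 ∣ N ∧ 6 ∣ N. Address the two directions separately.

The forward direction holds; the converse fails.

[⇐] This fails: take N = 18. Both 9 ∣ 18 and 6 ∣ 18, yet 18 is not a multiple of 36 (since 18 = 0·36 + 18), so 36 ∤ 18.

[⇒] If 36 ∣ N, write N = 36q. Since 36 = 4·9, N = 9·(4q), so 9 ∣ N; and since 36 = 6·6, N = 6·(6q), so 6 ∣ N.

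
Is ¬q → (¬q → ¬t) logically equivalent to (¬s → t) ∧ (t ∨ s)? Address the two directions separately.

Forward direction. This fails. Under q = F, t = F, s = F, the left side is true but the right side is false.

Converse. This fails. Under q = F, t = T, s = F, the left side is false but the right side is true.

Neither implication holds.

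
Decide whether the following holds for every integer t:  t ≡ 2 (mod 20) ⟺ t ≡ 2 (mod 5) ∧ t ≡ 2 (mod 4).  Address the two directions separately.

Both directions hold; the statement is true.

(⟸) If t ≡ 2 (mod 5) and t ≡ 2 (mod 4), then by the Chinese remainder theorem t ≡ 2 (mod 20). This is exactly t ≡ 2 (mod 20).

(⟹) Suppose t ≡ 2 (mod 20); write t = 20j + 2. Since 5 ∣ 20, reducing mod 5 gives t ≡ 2 (mod 5); since 4 ∣ 20, reducing mod 4 gives t ≡ 2 (mod 4).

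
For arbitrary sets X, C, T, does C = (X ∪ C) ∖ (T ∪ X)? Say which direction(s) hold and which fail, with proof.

Only the reverse inclusion holds.

(⊇) Let x ∈ (X ∪ C) ∖ (T ∪ X). Then x ∈ C and x ∉ X, T, from which x ∈ C.

(⊆) This inclusion fails. Take X = {1}, C = {1}, T = ∅; then 1 ∈ C but 1 ∉ (X ∪ C) ∖ (T ∪ X).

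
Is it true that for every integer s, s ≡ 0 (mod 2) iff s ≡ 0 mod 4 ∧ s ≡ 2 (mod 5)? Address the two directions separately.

(←) If s ≡ 0 (mod 4) and s ≡ 2 (mod 5), then by the Chinese remainder theorem s ≡ 12 (mod 20). Since 12 ≡ 0 (mod 2) and 2 ∣ 20, we get s ≡ 0 (mod 2).

(→) This fails: s = 0 gives 0 ≡ 0 (mod 2) but 0 ≡ 0 (mod 5), so the conjunction on the right does not hold.

Only the converse holds.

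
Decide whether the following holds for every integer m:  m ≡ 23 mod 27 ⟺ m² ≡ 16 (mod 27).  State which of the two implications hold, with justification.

(⟹) Suppose m ≡ 23 mod 27. Write m = 27j + 23. Then (27j + 23)² = 729j² + 1242j + 529 = 27(27j² + 46j + 19) + 16, so m² ≡ 16 (mod 27).

(⟸) This fails: take m = 4. Then 4² = 16 ≡ 16 (mod 27), yet 4 ≡ 4 (mod 27), not 23.

Only the forward direction holds.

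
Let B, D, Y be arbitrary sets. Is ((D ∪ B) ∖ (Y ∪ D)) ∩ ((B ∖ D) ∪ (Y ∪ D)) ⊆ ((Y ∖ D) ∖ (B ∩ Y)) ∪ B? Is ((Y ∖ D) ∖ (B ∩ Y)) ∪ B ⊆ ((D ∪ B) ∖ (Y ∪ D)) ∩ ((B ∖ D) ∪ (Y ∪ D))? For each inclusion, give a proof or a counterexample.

Only the forward inclusion holds.

(⊇) This inclusion fails. Take B = {1}, D = {1}, Y = ∅; then 1 ∈ ((Y ∖ D) ∖ (B ∩ Y)) ∪ B but 1 ∉ ((D ∪ B) ∖ (Y ∪ D)) ∩ ((B ∖ D) ∪ (Y ∪ D)).

(⊆) Let x ∈ ((D ∪ B) ∖ (Y ∪ D)) ∩ ((B ∖ D) ∪ (Y ∪ D)). Then x ∈ B and x ∉ D, Y, from which x ∈ ((Y ∖ D) ∖ (B ∩ Y)) ∪ B.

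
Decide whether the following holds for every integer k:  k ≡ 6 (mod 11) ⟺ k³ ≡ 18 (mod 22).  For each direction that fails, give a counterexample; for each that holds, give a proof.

(→) This fails: take k = 17. Then 17 ≡ 6 (mod 11), but 17³ = 4913 ≡ 7 (mod 22), not 18.

(←) Conversely, the residues r modulo 22 with r³ ≡ 18 (mod 22) are exactly {6}, and each is ≡ 6 (mod 11).

Only the converse holds.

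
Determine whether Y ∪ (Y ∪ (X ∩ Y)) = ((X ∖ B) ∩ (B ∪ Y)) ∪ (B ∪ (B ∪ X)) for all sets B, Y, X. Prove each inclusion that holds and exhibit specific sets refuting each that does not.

Both inclusions fail.

(⟹) This inclusion fails. Take B = ∅, Y = {1}, X = ∅; then 1 ∈ Y ∪ (Y ∪ (X ∩ Y)) but 1 ∉ ((X ∖ B) ∩ (B ∪ Y)) ∪ (B ∪ (B ∪ X)).

(⟸) This inclusion fails. Take B = {1}, Y = ∅, X = ∅; then 1 ∈ ((X ∖ B) ∩ (B ∪ Y)) ∪ (B ∪ (B ∪ X)) but 1 ∉ Y ∪ (Y ∪ (X ∩ Y)).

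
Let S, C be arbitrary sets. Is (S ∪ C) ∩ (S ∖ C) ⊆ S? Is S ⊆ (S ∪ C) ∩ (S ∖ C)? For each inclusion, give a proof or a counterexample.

(⊆) Let x ∈ (S ∪ C) ∩ (S ∖ C). Then x ∈ S and x ∉ C, from which x ∈ S.

(⊇) This inclusion fails. Take S = {1}, C = {1}; then 1 ∈ S but 1 ∉ (S ∪ C) ∩ (S ∖ C).

(⊆) holds; (⊇) fails.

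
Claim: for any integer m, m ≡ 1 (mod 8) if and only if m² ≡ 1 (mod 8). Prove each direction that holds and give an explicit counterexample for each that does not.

Only the forward implication holds.

(⟹) Suppose m ≡ 1 (mod 8). Write m = 8j + 1. Then (8j + 1)² = 64j² + 16j + 1 = 8(8j² + 2j) + 1, so m² ≡ 1 (mod 8).

(⟸) This fails: take m = 3. Then 3² = 9 ≡ 1 (mod 8), yet 3 ≡ 3 (mod 8), not 1.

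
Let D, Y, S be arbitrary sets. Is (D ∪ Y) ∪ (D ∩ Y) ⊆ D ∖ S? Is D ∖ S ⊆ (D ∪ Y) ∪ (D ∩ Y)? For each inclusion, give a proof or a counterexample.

(⊆) fails; (⊇) holds.

(⊆) This inclusion fails. Take D = ∅, Y = {1}, S = ∅; then 1 ∈ (D ∪ Y) ∪ (D ∩ Y) but 1 ∉ D ∖ S.

(⊇) Let x ∈ D ∖ S. Then either x ∈ D and x ∉ Y, S; or x ∈ D ∩ Y and x ∉ S. In each case x ∈ (D ∪ Y) ∪ (D ∩ Y), so D ∖ S ⊆ (D ∪ Y) ∪ (D ∩ Y).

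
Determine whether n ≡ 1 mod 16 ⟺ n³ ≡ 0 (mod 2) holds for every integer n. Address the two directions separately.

(⟹) This fails: take n = 1. Then 1 ≡ 1 (mod 16), but 1³ = 1 ≡ 1 (mod 2), not 0.

(⟸) This fails: take n = 0. Then 0³ = 0 ≡ 0 (mod 2), yet 0 ≡ 0 (mod 16), not 1.

(⇒) fails and (⇐) fails.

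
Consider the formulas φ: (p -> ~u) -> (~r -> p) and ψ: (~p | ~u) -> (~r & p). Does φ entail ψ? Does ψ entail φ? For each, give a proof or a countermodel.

Only the reverse direction holds.

(⟹) This fails. Under p = F, r = T, u = F, the left side is true but the right side is false.

(⟸) Assume the antecedent. If p is true, (p -> ~u) -> (~r -> p) reduces to true regardless of the other variables. If p is false, the antecedent cannot hold. Either way (p -> ~u) -> (~r -> p) holds.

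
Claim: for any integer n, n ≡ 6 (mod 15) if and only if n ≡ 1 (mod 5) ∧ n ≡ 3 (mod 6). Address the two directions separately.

(⇒) fails; (⇐) holds.

(→) This fails: n = 6 gives 6 ≡ 6 (mod 15) but 6 ≡ 0 (mod 6), so the conjunction on the right does not hold.

(←) Conversely, if n ≡ 1 (mod 5) and n ≡ 3 (mod 6), then by the Chinese remainder theorem n ≡ 21 (mod 30). Since 21 ≡ 6 (mod 15) and 15 ∣ 30, we get n ≡ 6 (mod 15).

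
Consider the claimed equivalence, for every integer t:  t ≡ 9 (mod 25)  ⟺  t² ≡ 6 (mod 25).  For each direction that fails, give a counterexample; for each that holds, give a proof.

The forward direction holds; the converse fails.

(→) Suppose t ≡ 9 (mod 25). Write t = 25j + 9. Then (25j + 9)² = 625j² + 450j + 81 = 25(25j² + 18j + 3) + 6, so t² ≡ 6 (mod 25).

(←) This fails: take t = 16. Then 16² = 256 ≡ 6 (mod 25), yet 16 ≡ 16 (mod 25), not 9.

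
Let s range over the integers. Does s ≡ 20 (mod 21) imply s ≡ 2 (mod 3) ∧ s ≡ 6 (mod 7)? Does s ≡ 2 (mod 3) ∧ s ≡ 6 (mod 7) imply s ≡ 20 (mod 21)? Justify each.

(⇐) If s ≡ 2 (mod 3) and s ≡ 6 (mod 7), then by the Chinese remainder theorem s ≡ 20 (mod 21). This is exactly s ≡ 20 (mod 21).

(⇒) Suppose s ≡ 20 (mod 21); write s = 21j + 20. Since 3 ∣ 21, reducing mod 3 gives s ≡ 20 ≡ 2 (mod 3); since 7 ∣ 21, reducing mod 7 gives s ≡ 20 ≡ 6 (mod 7).

Both directions hold.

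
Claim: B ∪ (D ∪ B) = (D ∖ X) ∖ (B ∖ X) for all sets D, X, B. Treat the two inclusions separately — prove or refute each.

(⊇) Let x ∈ (D ∖ X) ∖ (B ∖ X). Then x ∈ D and x ∉ X, B, from which x ∈ B ∪ (D ∪ B).

(⊆) This inclusion fails. Take D = {1}, X = {1}, B = ∅; then 1 ∈ B ∪ (D ∪ B) but 1 ∉ (D ∖ X) ∖ (B ∖ X).

Only the reverse inclusion holds.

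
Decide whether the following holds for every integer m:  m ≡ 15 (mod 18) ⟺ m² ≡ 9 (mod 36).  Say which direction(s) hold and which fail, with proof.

Only the forward direction holds.

Converse. This fails: take m = 3. Then 3² = 9 ≡ 9 (mod 36), yet 3 ≡ 3 (mod 18), not 15.

Forward direction. Suppose m ≡ 15 (mod 18). Working modulo 36, m ∈ {15, 33}; for each such r, r² ≡ 9 (mod 36).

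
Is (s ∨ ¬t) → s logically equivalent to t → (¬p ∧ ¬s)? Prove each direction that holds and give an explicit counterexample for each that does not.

(⇒) This fails. Under s = T, p = F, t = T, the left side is true but the right side is false.

(⇐) This fails. Under s = F, p = F, t = F, the left side is false but the right side is true.

Neither implication holds.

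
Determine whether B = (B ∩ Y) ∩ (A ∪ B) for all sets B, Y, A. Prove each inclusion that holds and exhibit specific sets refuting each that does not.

(⟸) Let x ∈ (B ∩ Y) ∩ (A ∪ B). Then either x ∈ B ∩ Y and x ∉ A; or x ∈ B ∩ Y ∩ A. In each case x ∈ B, so (B ∩ Y) ∩ (A ∪ B) ⊆ B.

(⟹) This inclusion fails. Take B = {1}, Y = ∅, A = ∅; then 1 ∈ B but 1 ∉ (B ∩ Y) ∩ (A ∪ B).

The sets are not equal: only the reverse inclusion holds.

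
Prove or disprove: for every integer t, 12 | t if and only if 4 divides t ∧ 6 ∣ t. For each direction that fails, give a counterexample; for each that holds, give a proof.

The biconditional holds.

(→) If 12 ∣ t, write t = 12q. Since 12 = 3·4, t = 4·(3q), so 4 ∣ t; and since 12 = 2·6, t = 6·(2q), so 6 ∣ t.

(←) Suppose 4 ∣ t and 6 ∣ t. Any common multiple of 4 and 6 is a multiple of their lcm; here lcm(4, 6) = 4·6/gcd(4, 6) = 24/2 = 12, so 12 ∣ t.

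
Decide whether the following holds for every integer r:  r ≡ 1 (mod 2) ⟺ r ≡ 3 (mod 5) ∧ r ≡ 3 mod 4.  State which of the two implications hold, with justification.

[⇒] This fails: r = 1 gives 1 ≡ 1 (mod 2) but 1 ≡ 1 (mod 5), so the conjunction on the right does not hold.

[⇐] Conversely, if r ≡ 3 (mod 5) and r ≡ 3 (mod 4), then by the Chinese remainder theorem r ≡ 3 (mod 20). Since 3 ≡ 1 (mod 2) and 2 ∣ 20, we get r ≡ 1 (mod 2).

The forward direction fails; the converse holds.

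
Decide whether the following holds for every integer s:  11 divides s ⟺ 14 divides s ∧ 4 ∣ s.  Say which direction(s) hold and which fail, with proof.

Forward direction. This fails: take s = 11. Certainly 11 ∣ 11, but 14 ∤ 11.

Converse. This fails: take s = 28. Both 14 ∣ 28 and 4 ∣ 28, yet 28 is not a multiple of 11 (since 28 = 2·11 + 6), so 11 ∤ 28.

Both directions fail.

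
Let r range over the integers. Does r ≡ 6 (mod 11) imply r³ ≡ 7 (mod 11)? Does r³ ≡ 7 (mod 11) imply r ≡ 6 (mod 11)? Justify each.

Converse. Suppose r³ ≡ 7 (mod 11). The only residue r in {0, …, 10} with r³ ≡ 7 (mod 11) is r = 6, so r ≡ 6 (mod 11).

Forward direction. Suppose r ≡ 6 (mod 11). Write r = 11j + 6. Then (11j + 6)³ = 1331j³ + 2178j² + 1188j + 216 = 11(121j³ + 198j² + 108j + 19) + 7, so r³ ≡ 7 (mod 11).

Both directions hold; the statement is true.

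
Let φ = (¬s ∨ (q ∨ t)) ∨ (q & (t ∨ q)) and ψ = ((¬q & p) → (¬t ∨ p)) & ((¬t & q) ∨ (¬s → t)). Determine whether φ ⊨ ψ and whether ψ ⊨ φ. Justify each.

Forward direction. This fails. Under p = F, q = F, t = F, s = F, the left side is true but the right side is false.

Converse. This fails. Under p = F, q = F, t = F, s = T, the left side is false but the right side is true.

Neither direction holds.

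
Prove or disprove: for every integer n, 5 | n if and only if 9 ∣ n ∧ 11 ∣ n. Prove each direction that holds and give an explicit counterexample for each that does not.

(⇒) fails and (⇐) fails.

Forward direction. This fails: take n = 5. Certainly 5 ∣ 5, but 9 ∤ 5.

Converse. This fails: take n = 99. Both 9 ∣ 99 and 11 ∣ 99, yet 99 is not a multiple of 5 (since 99 = 19·5 + 4), so 5 ∤ 99.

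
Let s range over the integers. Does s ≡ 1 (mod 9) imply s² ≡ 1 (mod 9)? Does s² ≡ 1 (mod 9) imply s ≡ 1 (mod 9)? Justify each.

Forward direction. Suppose s ≡ 1 (mod 9). Write s = 9j + 1. Then (9j + 1)² = 81j² + 18j + 1 = 9(9j² + 2j) + 1, so s² ≡ 1 (mod 9).

Converse. This fails: take s = 8. Then 8² = 64 ≡ 1 (mod 9), yet 8 ≡ 8 (mod 9), not 1.

Only the forward implication holds.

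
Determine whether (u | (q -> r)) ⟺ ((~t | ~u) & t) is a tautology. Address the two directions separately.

Neither implication holds.

(→) This fails. Under r = F, u = F, t = F, q = F, the left side is true but the right side is false.

(←) This fails. Under r = F, u = F, t = T, q = T, the left side is false but the right side is true.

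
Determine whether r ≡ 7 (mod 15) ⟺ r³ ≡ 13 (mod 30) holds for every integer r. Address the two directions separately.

Forward direction. This fails: take r = 22. Then 22 ≡ 7 (mod 15), but 22³ = 10648 ≡ 28 (mod 30), not 13.

Converse. The residues r modulo 30 with r³ ≡ 13 (mod 30) are exactly {7}, and each is ≡ 7 (mod 15).

The forward direction fails; the converse holds.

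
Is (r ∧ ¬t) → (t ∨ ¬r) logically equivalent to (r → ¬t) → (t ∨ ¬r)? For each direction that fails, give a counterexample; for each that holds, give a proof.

(⇒) Assume the antecedent. If r is true, the antecedent forces (r = T, t = T), and (r → ¬t) → (t ∨ ¬r) holds there. If r is false, (r → ¬t) → (t ∨ ¬r) reduces to true regardless of the other variables. Either way (r → ¬t) → (t ∨ ¬r) holds.

(⇐) Assume the antecedent. If r is true, the antecedent forces (r = T, t = T), and (r ∧ ¬t) → (t ∨ ¬r) holds there. If r is false, (r ∧ ¬t) → (t ∨ ¬r) reduces to true regardless of the other variables. Either way (r ∧ ¬t) → (t ∨ ¬r) holds.

Both directions hold.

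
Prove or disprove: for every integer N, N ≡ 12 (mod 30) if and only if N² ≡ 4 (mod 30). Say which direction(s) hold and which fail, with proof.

[⇒] This fails: take N = 12. Then 12 ≡ 12 (mod 30), but 12² = 144 ≡ 24 (mod 30), not 4.

[⇐] This fails: take N = 2. Then 2² = 4 ≡ 4 (mod 30), yet 2 ≡ 2 (mod 30), not 12.

(⇒) fails and (⇐) fails.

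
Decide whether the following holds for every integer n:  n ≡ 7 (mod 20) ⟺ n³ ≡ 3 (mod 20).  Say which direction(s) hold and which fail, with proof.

The biconditional holds.

[⇒] Suppose n ≡ 7 (mod 20). Write n = 20j + 7. Then (20j + 7)³ = 8000j³ + 8400j² + 2940j + 343 = 20(400j³ + 420j² + 147j + 17) + 3, so n³ ≡ 3 (mod 20).

[⇐] Conversely, suppose n³ ≡ 3 (mod 20). The only residue r in {0, …, 19} with r³ ≡ 3 (mod 20) is r = 7, so n ≡ 7 (mod 20).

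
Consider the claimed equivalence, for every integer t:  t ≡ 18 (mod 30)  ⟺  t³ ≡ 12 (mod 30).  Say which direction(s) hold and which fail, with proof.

Both directions hold; the statement is true.

(⟹) Suppose t ≡ 18 (mod 30). Write t = 30j + 18. Then (30j + 18)³ = 27000j³ + 48600j² + 29160j + 5832 = 30(900j³ + 1620j² + 972j + 194) + 12, so t³ ≡ 12 (mod 30).

(⟸) Conversely, suppose t³ ≡ 12 (mod 30). The only residue r in {0, …, 29} with r³ ≡ 12 (mod 30) is r = 18, so t ≡ 18 (mod 30).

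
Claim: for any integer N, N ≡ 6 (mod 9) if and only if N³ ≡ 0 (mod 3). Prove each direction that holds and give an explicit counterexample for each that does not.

(⇒) Suppose N ≡ 6 (mod 9). Then N³ ≡ 6³ = 216 (mod 9), and since 3 ∣ 9, also N³ ≡ 0 (mod 3).

(⇐) This fails: take N = 0. Then 0³ = 0 ≡ 0 (mod 3), yet 0 ≡ 0 (mod 9), not 6.

Only the forward direction holds.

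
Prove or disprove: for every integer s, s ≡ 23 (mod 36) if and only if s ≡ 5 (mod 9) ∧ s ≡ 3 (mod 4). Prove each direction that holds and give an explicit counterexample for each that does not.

[⇒] Suppose s ≡ 23 (mod 36); write s = 36j + 23. Since 9 ∣ 36, reducing mod 9 gives s ≡ 23 ≡ 5 (mod 9); since 4 ∣ 36, reducing mod 4 gives s ≡ 23 ≡ 3 (mod 4).

[⇐] Conversely, if s ≡ 5 (mod 9) and s ≡ 3 (mod 4), then by the Chinese remainder theorem s ≡ 23 (mod 36). This is exactly s ≡ 23 (mod 36).

Both directions hold; the statement is true.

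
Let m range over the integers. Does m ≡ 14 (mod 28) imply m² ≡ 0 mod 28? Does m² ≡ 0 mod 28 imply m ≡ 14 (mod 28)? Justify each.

Forward direction. Suppose m ≡ 14 (mod 28). Write m = 28j + 14. Then (28j + 14)² = 784j² + 784j + 196 = 28(28j² + 28j + 7) + 0, so m² ≡ 0 (mod 28).

Converse. This fails: take m = 0. Then 0² = 0 ≡ 0 (mod 28), yet 0 ≡ 0 (mod 28), not 14.

The forward direction holds; the converse fails.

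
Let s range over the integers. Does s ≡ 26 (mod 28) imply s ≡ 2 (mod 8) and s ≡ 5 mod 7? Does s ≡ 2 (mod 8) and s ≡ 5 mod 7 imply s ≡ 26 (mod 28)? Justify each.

Forward direction. This fails: s = 54 gives 54 ≡ 26 (mod 28) but 54 ≡ 6 (mod 8), so the conjunction on the right does not hold.

Converse. If s ≡ 2 (mod 8) and s ≡ 5 (mod 7), then by the Chinese remainder theorem s ≡ 26 (mod 56). Since 26 ≡ 26 (mod 28) and 28 ∣ 56, we get s ≡ 26 (mod 28).

The forward direction fails; the converse holds.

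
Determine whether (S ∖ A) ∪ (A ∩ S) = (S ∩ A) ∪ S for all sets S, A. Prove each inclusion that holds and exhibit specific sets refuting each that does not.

Forward inclusion. Let x ∈ (S ∖ A) ∪ (A ∩ S). Then either x ∈ S and x ∉ A; or x ∈ S ∩ A. In each case x ∈ (S ∩ A) ∪ S, so (S ∖ A) ∪ (A ∩ S) ⊆ (S ∩ A) ∪ S.

Reverse inclusion. Let x ∈ (S ∩ A) ∪ S. Then either x ∈ S and x ∉ A; or x ∈ S ∩ A. In each case x ∈ (S ∖ A) ∪ (A ∩ S), so (S ∩ A) ∪ S ⊆ (S ∖ A) ∪ (A ∩ S).

The two sets are equal.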